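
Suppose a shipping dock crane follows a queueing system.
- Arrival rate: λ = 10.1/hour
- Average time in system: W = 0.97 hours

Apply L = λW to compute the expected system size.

Little's Law: L = λW
L = 10.1 × 0.97 = 9.7970 containers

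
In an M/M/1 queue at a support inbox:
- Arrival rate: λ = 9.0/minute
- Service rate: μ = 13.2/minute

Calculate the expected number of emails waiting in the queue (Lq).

ρ = λ/μ = 9.0/13.2 = 0.6818
For M/M/1: Lq = λ²/(μ(μ-λ))
Lq = 81.00/(13.2 × 4.20)
Lq = 1.4610 emails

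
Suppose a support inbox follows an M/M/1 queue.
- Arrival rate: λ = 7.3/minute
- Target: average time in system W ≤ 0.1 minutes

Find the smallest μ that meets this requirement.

For M/M/1: W = 1/(μ-λ)
Need W ≤ 0.1, so 1/(μ-λ) ≤ 0.1
μ - λ ≥ 1/0.1 = 10.0000
μ ≥ 7.3 + 10.0000 = 17.3000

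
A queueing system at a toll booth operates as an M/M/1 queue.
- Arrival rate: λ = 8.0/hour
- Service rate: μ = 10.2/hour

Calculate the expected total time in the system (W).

First, compute utilization: ρ = λ/μ = 8.0/10.2 = 0.7843
For M/M/1: W = 1/(μ-λ)
W = 1/(10.2-8.0) = 1/2.20
W = 0.4545 hours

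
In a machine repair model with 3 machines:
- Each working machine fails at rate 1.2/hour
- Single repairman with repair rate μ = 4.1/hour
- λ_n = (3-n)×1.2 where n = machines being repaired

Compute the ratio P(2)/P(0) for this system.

P(2)/P(0) = ∏_{i=0}^{2-1} λ_i/μ_{i+1}
= (3-0)×1.2/4.1 × (3-1)×1.2/4.1
= 0.5140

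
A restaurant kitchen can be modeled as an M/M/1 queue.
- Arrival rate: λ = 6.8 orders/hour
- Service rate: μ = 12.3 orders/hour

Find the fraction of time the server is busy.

Server utilization: ρ = λ/μ
ρ = 6.8/12.3 = 0.5528
The server is busy 55.28% of the time.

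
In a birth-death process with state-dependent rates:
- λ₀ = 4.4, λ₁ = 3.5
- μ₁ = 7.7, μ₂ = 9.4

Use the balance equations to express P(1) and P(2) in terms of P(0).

Balance equations:
State 0: λ₀P₀ = μ₁P₁ → P₁ = (λ₀/μ₁)P₀ = (4.4/7.7)P₀ = 0.5714P₀
State 1: P₂ = (λ₀λ₁)/(μ₁μ₂)P₀ = (4.4×3.5)/(7.7×9.4)P₀ = 0.2128P₀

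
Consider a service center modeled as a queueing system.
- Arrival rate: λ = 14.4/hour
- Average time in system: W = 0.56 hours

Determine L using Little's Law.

Little's Law: L = λW
L = 14.4 × 0.56 = 8.0640 customers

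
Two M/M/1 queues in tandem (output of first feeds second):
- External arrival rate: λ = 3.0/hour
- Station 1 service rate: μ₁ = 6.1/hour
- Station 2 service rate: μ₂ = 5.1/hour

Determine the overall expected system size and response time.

By Jackson's theorem, each station behaves as independent M/M/1.
Station 1: ρ₁ = 3.0/6.1 = 0.4918, L₁ = ρ₁/(1-ρ₁) = λ/(μ₁-λ) = 3.0/3.10 = 0.9677
Station 2: ρ₂ = 3.0/5.1 = 0.5882, L₂ = ρ₂/(1-ρ₂) = λ/(μ₂-λ) = 3.0/2.10 = 1.4286
Total: L = L₁ + L₂ = 0.9677 + 1.4286 = 2.3963
W = L/λ = 2.3963/3.0 = 0.7988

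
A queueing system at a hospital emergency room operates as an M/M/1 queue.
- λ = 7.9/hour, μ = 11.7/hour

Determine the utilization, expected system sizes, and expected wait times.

Step 1: ρ = λ/μ = 7.9/11.7 = 0.6752
Step 2: L = λ/(μ-λ) = 7.9/3.80 = 2.0789
Step 3: Lq = λ²/(μ(μ-λ)) = 62.41/(11.7×3.80) = 1.4037
Step 4: W = 1/(μ-λ) = 1/3.80 = 0.263158
Step 5: Wq = λ/(μ(μ-λ)) = 7.9/(11.7×3.80) = 0.1777
Step 6: P(0) = 1-ρ = 0.3248
Verify: L = λW = 7.9×0.263158 = 2.0789 ✔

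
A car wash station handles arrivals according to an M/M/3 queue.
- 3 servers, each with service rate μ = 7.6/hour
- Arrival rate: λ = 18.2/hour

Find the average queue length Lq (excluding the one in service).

Traffic intensity: ρ = λ/(cμ) = 18.2/(3×7.6) = 0.7982
Since ρ = 0.7982 < 1, system is stable.
Offered load a = λ/μ = cρ = 18.2/7.6 = 2.3947
P₀ = [ Σₙ₌₀^2 aⁿ/n! + a^3/(3!(1-ρ)) ]⁻¹
Σ = a^0/0! + a^1/1! + a^2/2! = 1.0000 + 2.3947 + 2.8674 = 6.2621
a^3/(3!(1-ρ)) = 13.7333/(6 × 0.201754) = 11.3449
P₀ = 1/(6.2621 + 11.3449) = 0.05680
Lq = P₀·a^3·ρ / (3!(1-ρ)²) = 0.05679566 × 13.73325 × 0.7982456 / (6 × 0.04070483) = 2.5493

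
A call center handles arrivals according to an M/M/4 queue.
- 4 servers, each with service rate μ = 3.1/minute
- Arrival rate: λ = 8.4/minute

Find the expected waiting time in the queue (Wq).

Traffic intensity: ρ = λ/(cμ) = 8.4/(4×3.1) = 0.6774
Since ρ = 0.6774 < 1, system is stable.
Offered load a = λ/μ = cρ = 8.4/3.1 = 2.7097
P₀ = [ Σₙ₌₀^3 aⁿ/n! + a^4/(4!(1-ρ)) ]⁻¹
Σ = a^0/0! + a^1/1! + a^2/2! + a^3/3! = 1.0000 + 2.7097 + 3.6712 + 3.3159 = 10.6968
a^4/(4!(1-ρ)) = 53.9101/(24 × 0.32258) = 6.9634
P₀ = 1/(10.6968 + 6.9634) = 0.05662
Lq = P₀·a^4·ρ / (4!(1-ρ)²) = 0.056625 × 53.9101 × 0.67742 / (24 × 0.10406) = 0.8280
Wq = Lq/λ = 0.8280/8.4 = 0.09857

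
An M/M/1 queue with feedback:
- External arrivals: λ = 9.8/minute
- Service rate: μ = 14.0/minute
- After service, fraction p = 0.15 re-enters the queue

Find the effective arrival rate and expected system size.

Effective arrival rate: λ_eff = λ/(1-p) = 9.8/(1-0.15) = 9.8/0.85 = 11.5294
ρ = λ_eff/μ = 11.5294/14.0 = 0.82353
L = ρ/(1-ρ) = 0.82353/(1-0.82353) = 4.6667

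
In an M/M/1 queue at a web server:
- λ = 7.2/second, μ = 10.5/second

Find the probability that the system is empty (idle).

ρ = λ/μ = 7.2/10.5 = 0.6857
P(0) = 1 - ρ = 1 - 0.6857 = 0.3143
The server is idle 31.43% of the time.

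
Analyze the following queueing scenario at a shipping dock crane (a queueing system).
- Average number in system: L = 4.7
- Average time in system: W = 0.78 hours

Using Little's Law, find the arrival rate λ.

Little's Law: L = λW, so λ = L/W
λ = 4.7/0.78 = 6.0256 containers/hour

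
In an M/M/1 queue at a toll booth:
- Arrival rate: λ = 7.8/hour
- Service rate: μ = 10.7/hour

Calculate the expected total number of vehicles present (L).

ρ = λ/μ = 7.8/10.7 = 0.7290
For M/M/1: L = λ/(μ-λ)
L = 7.8/(10.7-7.8) = 7.8/2.90
L = 2.6897 vehicles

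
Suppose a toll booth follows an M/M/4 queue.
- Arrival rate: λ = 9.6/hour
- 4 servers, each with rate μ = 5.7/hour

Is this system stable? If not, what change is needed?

Stability requires ρ = λ/(cμ) < 1
ρ = 9.6/(4 × 5.7) = 9.6/22.80 = 0.4211
Since 0.4211 < 1, the system is STABLE.
The servers are busy 42.11% of the time.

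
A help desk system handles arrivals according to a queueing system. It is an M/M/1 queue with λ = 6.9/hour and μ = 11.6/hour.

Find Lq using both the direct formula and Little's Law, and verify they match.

Method 1 (direct): Lq = λ²/(μ(μ-λ)) = 47.61/(11.6 × 4.70) = 0.8733

Method 2 (Little's Law):
W = 1/(μ-λ) = 1/4.70 = 0.21277
Wq = W - 1/μ = 0.21277 - 0.086207 = 0.12656
Lq = λWq = 6.9 × 0.12656 = 0.8733 ✔ (matches Method 1)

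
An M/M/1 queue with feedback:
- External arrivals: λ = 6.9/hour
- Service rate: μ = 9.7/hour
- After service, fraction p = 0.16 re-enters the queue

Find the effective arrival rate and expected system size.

Effective arrival rate: λ_eff = λ/(1-p) = 6.9/(1-0.16) = 6.9/0.84 = 8.214286
ρ = λ_eff/μ = 8.214286/9.7 = 0.8468336
L = ρ/(1-ρ) = 0.8468336/(1-0.8468336) = 5.5288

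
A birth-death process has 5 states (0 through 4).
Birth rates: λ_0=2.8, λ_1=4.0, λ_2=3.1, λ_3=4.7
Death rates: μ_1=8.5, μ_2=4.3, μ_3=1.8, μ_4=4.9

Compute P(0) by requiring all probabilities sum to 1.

Ratios P(n)/P(0) = (λ₀···λₙ₋₁)/(μ₁···μₙ):
P(1)/P(0) = (2.8)/(8.5) = 0.32941
P(2)/P(0) = (2.8×4.0)/(8.5×4.3) = 0.30643
P(3)/P(0) = (2.8×4.0×3.1)/(8.5×4.3×1.8) = 0.52774
P(4)/P(0) = (2.8×4.0×3.1×4.7)/(8.5×4.3×1.8×4.9) = 0.50620

Normalization: ∑ P(n) = 1
P(0) × (1.0000 + 0.32941 + 0.30643 + 0.52774 + 0.50620) = 1
P(0) × 2.6698 = 1
P(0) = 1/2.6698 = 0.3746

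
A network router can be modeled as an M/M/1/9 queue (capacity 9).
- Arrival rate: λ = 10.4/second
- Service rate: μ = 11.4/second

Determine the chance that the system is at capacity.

ρ = λ/μ = 10.4/11.4 = 0.91228
P₀ = (1-ρ)/(1-ρ^(K+1)) = (1-0.91228)/(1-0.91228^10) = 0.08772/0.6007 = 0.1460
P_K = P₀×ρ^K = 0.14603 × 0.91228^9 = 0.14603 × 0.43768 = 0.06391
Blocking probability = 6.39%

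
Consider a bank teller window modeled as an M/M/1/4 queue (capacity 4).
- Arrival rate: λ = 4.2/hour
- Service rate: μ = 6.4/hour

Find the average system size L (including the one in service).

ρ = λ/μ = 4.2/6.4 = 0.65625
P₀ = (1-ρ)/(1-ρ^(K+1)) = (1-0.65625)/(1-0.65625^5) = 0.3438/0.8783 = 0.3914
P_K = P₀×ρ^K = 0.39139 × 0.65625^4 = 0.39139 × 0.18547 = 0.07259
L = ρ[1 - (K+1)ρ^K + Kρ^(K+1)] / [(1-ρ)(1-ρ^(K+1))]
L = 0.65625 × (1 - 5×0.18547 + 4×0.12172) / ((1 - 0.65625) × (1 - 0.12172)) = 1.2162 transactions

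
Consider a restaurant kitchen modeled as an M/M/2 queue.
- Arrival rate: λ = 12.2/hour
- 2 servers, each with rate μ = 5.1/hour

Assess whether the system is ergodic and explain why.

Stability requires ρ = λ/(cμ) < 1
ρ = 12.2/(2 × 5.1) = 12.2/10.20 = 1.1961
Since 1.1961 ≥ 1, the system is UNSTABLE.
Need c > λ/μ = 12.2/5.1 = 2.39.
Minimum servers needed: c = 3.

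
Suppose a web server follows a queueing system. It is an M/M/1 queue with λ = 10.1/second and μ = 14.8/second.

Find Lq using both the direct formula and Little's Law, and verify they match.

Method 1 (direct): Lq = λ²/(μ(μ-λ)) = 102.01/(14.8 × 4.70) = 1.4665

Method 2 (Little's Law):
W = 1/(μ-λ) = 1/4.70 = 0.2128
Wq = W - 1/μ = 0.2128 - 0.06757 = 0.1452
Lq = λWq = 10.1 × 0.1452 = 1.4665 ✔ (matches Method 1)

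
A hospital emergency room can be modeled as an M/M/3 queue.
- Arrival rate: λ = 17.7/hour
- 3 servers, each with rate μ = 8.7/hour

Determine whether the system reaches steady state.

Stability requires ρ = λ/(cμ) < 1
ρ = 17.7/(3 × 8.7) = 17.7/26.10 = 0.6782
Since 0.6782 < 1, the system is STABLE.
The servers are busy 67.82% of the time.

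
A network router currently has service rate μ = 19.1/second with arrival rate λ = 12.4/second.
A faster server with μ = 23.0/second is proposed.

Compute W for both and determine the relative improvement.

System 1: ρ₁ = 12.4/19.1 = 0.6492, W₁ = 1/(19.1-12.4) = 0.14925
System 2: ρ₂ = 12.4/23.0 = 0.5391, W₂ = 1/(23.0-12.4) = 0.094340
Improvement: (W₁-W₂)/W₁ = (0.14925-0.094340)/0.14925 = 36.79%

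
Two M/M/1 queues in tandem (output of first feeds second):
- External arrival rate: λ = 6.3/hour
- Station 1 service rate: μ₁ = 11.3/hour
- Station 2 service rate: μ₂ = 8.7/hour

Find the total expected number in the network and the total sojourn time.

By Jackson's theorem, each station behaves as independent M/M/1.
Station 1: ρ₁ = 6.3/11.3 = 0.5575, L₁ = ρ₁/(1-ρ₁) = λ/(μ₁-λ) = 6.3/5.00 = 1.2600
Station 2: ρ₂ = 6.3/8.7 = 0.7241, L₂ = ρ₂/(1-ρ₂) = λ/(μ₂-λ) = 6.3/2.40 = 2.6250
Total: L = L₁ + L₂ = 1.2600 + 2.6250 = 3.8850
W = L/λ = 3.8850/6.3 = 0.6167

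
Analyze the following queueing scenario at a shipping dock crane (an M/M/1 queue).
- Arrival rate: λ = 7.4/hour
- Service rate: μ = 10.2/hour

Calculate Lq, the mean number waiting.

ρ = λ/μ = 7.4/10.2 = 0.7255
For M/M/1: Lq = λ²/(μ(μ-λ))
Lq = 54.76/(10.2 × 2.80)
Lq = 1.9174 containers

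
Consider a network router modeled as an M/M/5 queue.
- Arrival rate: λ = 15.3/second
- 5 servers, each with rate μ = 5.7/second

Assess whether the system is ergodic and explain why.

Stability requires ρ = λ/(cμ) < 1
ρ = 15.3/(5 × 5.7) = 15.3/28.50 = 0.5368
Since 0.5368 < 1, the system is STABLE.
The servers are busy 53.68% of the time.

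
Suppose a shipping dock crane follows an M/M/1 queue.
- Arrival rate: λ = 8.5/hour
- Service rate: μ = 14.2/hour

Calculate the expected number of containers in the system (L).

ρ = λ/μ = 8.5/14.2 = 0.5986
For M/M/1: L = λ/(μ-λ)
L = 8.5/(14.2-8.5) = 8.5/5.70
L = 1.4912 containers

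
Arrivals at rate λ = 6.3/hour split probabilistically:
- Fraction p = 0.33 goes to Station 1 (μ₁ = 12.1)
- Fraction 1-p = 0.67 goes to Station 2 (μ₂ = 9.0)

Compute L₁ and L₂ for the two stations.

Effective rates: λ₁ = 6.3×0.33 = 2.079, λ₂ = 6.3×0.67 = 4.221
Station 1: ρ₁ = 2.079/12.1 = 0.17182, L₁ = ρ₁/(1-ρ₁) = 0.17182/(1-0.17182) = 0.2075
Station 2: ρ₂ = 4.221/9.0 = 0.4690, L₂ = ρ₂/(1-ρ₂) = 0.4690/(1-0.4690) = 0.8832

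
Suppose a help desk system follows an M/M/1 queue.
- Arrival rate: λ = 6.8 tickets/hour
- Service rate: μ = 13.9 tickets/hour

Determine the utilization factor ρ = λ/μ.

Server utilization: ρ = λ/μ
ρ = 6.8/13.9 = 0.4892
The server is busy 48.92% of the time.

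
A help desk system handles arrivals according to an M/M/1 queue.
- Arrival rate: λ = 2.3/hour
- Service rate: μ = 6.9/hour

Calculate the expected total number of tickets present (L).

ρ = λ/μ = 2.3/6.9 = 0.3333
For M/M/1: L = λ/(μ-λ)
L = 2.3/(6.9-2.3) = 2.3/4.60
L = 0.5000 tickets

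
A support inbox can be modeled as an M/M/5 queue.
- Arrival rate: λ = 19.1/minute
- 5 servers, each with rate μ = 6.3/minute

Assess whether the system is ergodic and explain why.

Stability requires ρ = λ/(cμ) < 1
ρ = 19.1/(5 × 6.3) = 19.1/31.50 = 0.6063
Since 0.6063 < 1, the system is STABLE.
The servers are busy 60.63% of the time.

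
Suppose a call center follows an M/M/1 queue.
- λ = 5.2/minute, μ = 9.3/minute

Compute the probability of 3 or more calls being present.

ρ = λ/μ = 5.2/9.3 = 0.5591
P(N ≥ n) = ρⁿ
P(N ≥ 3) = 0.5591^3
P(N ≥ 3) = 0.1748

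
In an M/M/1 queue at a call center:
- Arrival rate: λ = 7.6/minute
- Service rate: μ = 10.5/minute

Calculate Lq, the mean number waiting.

ρ = λ/μ = 7.6/10.5 = 0.7238
For M/M/1: Lq = λ²/(μ(μ-λ))
Lq = 57.76/(10.5 × 2.90)
Lq = 1.8969 calls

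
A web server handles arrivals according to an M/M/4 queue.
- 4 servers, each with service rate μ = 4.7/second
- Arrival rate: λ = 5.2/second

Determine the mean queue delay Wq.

Traffic intensity: ρ = λ/(cμ) = 5.2/(4×4.7) = 0.2766
Since ρ = 0.2766 < 1, system is stable.
Offered load a = λ/μ = cρ = 5.2/4.7 = 1.1064
P₀ = [ Σₙ₌₀^3 aⁿ/n! + a^4/(4!(1-ρ)) ]⁻¹
Σ = a^0/0! + a^1/1! + a^2/2! + a^3/3! = 1.0000 + 1.1064 + 0.6120 + 0.2257 = 2.9441
a^4/(4!(1-ρ)) = 1.49838/(24 × 0.723404) = 0.08630
P₀ = 1/(2.9441 + 0.08630) = 0.3300
Lq = P₀·a^4·ρ / (4!(1-ρ)²) = 0.3300 × 1.4984 × 0.2766 / (24 × 0.5233) = 0.01089
Wq = Lq/λ = 0.01089/5.2 = 0.002094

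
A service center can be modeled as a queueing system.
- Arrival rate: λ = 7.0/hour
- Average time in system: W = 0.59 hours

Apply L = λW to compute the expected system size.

Little's Law: L = λW
L = 7.0 × 0.59 = 4.1300 customers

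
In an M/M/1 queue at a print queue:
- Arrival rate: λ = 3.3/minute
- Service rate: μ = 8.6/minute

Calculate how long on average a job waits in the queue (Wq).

First, compute utilization: ρ = λ/μ = 3.3/8.6 = 0.3837
For M/M/1: Wq = λ/(μ(μ-λ))
Wq = 3.3/(8.6 × (8.6-3.3))
Wq = 3.3/(8.6 × 5.30)
Wq = 0.07240 minutes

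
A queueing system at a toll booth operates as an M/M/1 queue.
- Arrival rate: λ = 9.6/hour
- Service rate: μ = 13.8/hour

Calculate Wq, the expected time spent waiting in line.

First, compute utilization: ρ = λ/μ = 9.6/13.8 = 0.6957
For M/M/1: Wq = λ/(μ(μ-λ))
Wq = 9.6/(13.8 × (13.8-9.6))
Wq = 9.6/(13.8 × 4.20)
Wq = 0.1656 hours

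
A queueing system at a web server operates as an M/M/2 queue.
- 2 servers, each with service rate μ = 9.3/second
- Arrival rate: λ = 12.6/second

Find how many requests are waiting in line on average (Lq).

Traffic intensity: ρ = λ/(cμ) = 12.6/(2×9.3) = 0.6774
Since ρ = 0.6774 < 1, system is stable.
Offered load a = λ/μ = cρ = 12.6/9.3 = 1.3548
P₀ = [ Σₙ₌₀^1 aⁿ/n! + a^2/(2!(1-ρ)) ]⁻¹
Σ = a^0/0! + a^1/1! = 1.0000 + 1.3548 = 2.3548
a^2/(2!(1-ρ)) = 1.8356/(2 × 0.32258) = 2.8452
P₀ = 1/(2.3548 + 2.8452) = 0.1923
Lq = P₀·a^2·ρ / (2!(1-ρ)²) = 0.19231 × 1.8356 × 0.67742 / (2 × 0.10406) = 1.1490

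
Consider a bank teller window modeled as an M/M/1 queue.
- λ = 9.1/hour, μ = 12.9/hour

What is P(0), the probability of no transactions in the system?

ρ = λ/μ = 9.1/12.9 = 0.7054
P(0) = 1 - ρ = 1 - 0.7054 = 0.2946
The server is idle 29.46% of the time.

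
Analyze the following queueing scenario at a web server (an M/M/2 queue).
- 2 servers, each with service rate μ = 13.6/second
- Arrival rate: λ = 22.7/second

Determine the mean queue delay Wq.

Traffic intensity: ρ = λ/(cμ) = 22.7/(2×13.6) = 0.8346
Since ρ = 0.8346 < 1, system is stable.
Offered load a = λ/μ = cρ = 22.7/13.6 = 1.6691
P₀ = [ Σₙ₌₀^1 aⁿ/n! + a^2/(2!(1-ρ)) ]⁻¹
Σ = a^0/0! + a^1/1! = 1.0000 + 1.6691 = 2.6691
a^2/(2!(1-ρ)) = 2.78595/(2 × 0.165441) = 8.4198
P₀ = 1/(2.6691 + 8.4198) = 0.09018
Lq = P₀·a^2·ρ / (2!(1-ρ)²) = 0.0901804 × 2.78595 × 0.834559 / (2 × 0.0273708) = 3.8302
Wq = Lq/λ = 3.8302/22.7 = 0.1687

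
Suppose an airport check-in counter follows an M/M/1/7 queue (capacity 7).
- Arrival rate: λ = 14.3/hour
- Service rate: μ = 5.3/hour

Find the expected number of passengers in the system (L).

ρ = λ/μ = 14.3/5.3 = 2.69811
P₀ = (1-ρ)/(1-ρ^(K+1)) = (1-2.69811)/(1-2.69811^8) = -1.6981/-2807.5180 = 0.0006048
P_K = P₀×ρ^K = 0.00060484 × 2.69811^7 = 0.00060484 × 1040.9205 = 0.6296
L = ρ[1 - (K+1)ρ^K + Kρ^(K+1)] / [(1-ρ)(1-ρ^(K+1))]
L = 2.69811 × (1 - 8×1040.9205 + 7×2808.5180) / ((1 - 2.69811) × (1 - 2808.5180)) = 6.4140 passengers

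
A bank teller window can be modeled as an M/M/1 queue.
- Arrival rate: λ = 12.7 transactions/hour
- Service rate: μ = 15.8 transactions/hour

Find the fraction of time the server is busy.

Server utilization: ρ = λ/μ
ρ = 12.7/15.8 = 0.8038
The server is busy 80.38% of the time.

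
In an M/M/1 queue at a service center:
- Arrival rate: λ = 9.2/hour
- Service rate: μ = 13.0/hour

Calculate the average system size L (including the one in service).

ρ = λ/μ = 9.2/13.0 = 0.7077
For M/M/1: L = λ/(μ-λ)
L = 9.2/(13.0-9.2) = 9.2/3.80
L = 2.4211 customers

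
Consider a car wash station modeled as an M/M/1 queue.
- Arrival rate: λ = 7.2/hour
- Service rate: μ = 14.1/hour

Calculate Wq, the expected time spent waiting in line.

First, compute utilization: ρ = λ/μ = 7.2/14.1 = 0.5106
For M/M/1: Wq = λ/(μ(μ-λ))
Wq = 7.2/(14.1 × (14.1-7.2))
Wq = 7.2/(14.1 × 6.90)
Wq = 0.07401 hours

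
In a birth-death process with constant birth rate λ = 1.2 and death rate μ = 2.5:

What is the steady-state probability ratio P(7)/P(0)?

For constant rates: P(n)/P(0) = (λ/μ)^n
P(7)/P(0) = (1.2/2.5)^7 = 0.4800^7 = 0.005871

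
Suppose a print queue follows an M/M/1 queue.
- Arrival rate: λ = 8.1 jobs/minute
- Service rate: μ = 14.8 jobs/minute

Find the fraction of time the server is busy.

Server utilization: ρ = λ/μ
ρ = 8.1/14.8 = 0.5473
The server is busy 54.73% of the time.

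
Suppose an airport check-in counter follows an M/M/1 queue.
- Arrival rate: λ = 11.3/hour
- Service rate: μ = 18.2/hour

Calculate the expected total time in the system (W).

First, compute utilization: ρ = λ/μ = 11.3/18.2 = 0.6209
For M/M/1: W = 1/(μ-λ)
W = 1/(18.2-11.3) = 1/6.90
W = 0.1449 hours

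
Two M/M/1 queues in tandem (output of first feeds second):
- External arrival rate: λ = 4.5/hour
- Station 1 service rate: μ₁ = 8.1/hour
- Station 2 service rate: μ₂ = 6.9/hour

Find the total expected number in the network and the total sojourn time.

By Jackson's theorem, each station behaves as independent M/M/1.
Station 1: ρ₁ = 4.5/8.1 = 0.5556, L₁ = ρ₁/(1-ρ₁) = λ/(μ₁-λ) = 4.5/3.60 = 1.2500
Station 2: ρ₂ = 4.5/6.9 = 0.6522, L₂ = ρ₂/(1-ρ₂) = λ/(μ₂-λ) = 4.5/2.40 = 1.8750
Total: L = L₁ + L₂ = 1.2500 + 1.8750 = 3.1250
W = L/λ = 3.1250/4.5 = 0.6944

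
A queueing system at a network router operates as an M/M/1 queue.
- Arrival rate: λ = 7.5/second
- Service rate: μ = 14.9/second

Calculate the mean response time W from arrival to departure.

First, compute utilization: ρ = λ/μ = 7.5/14.9 = 0.5034
For M/M/1: W = 1/(μ-λ)
W = 1/(14.9-7.5) = 1/7.40
W = 0.1351 seconds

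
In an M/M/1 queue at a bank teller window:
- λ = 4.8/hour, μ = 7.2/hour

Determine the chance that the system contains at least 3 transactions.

ρ = λ/μ = 4.8/7.2 = 0.6667
P(N ≥ n) = ρⁿ
P(N ≥ 3) = 0.6667^3
P(N ≥ 3) = 0.2963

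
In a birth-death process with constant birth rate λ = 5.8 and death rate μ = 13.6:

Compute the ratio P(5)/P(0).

For constant rates: P(n)/P(0) = (λ/μ)^n
P(5)/P(0) = (5.8/13.6)^5 = 0.4265^5 = 0.01411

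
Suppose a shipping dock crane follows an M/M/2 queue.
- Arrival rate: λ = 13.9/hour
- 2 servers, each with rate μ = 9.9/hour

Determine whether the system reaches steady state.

Stability requires ρ = λ/(cμ) < 1
ρ = 13.9/(2 × 9.9) = 13.9/19.80 = 0.7020
Since 0.7020 < 1, the system is STABLE.
The servers are busy 70.20% of the time.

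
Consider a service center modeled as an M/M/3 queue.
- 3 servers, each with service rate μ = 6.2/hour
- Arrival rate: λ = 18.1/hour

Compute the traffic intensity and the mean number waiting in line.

Traffic intensity: ρ = λ/(cμ) = 18.1/(3×6.2) = 0.9731
Since ρ = 0.9731 < 1, system is stable.
Offered load a = λ/μ = cρ = 18.1/6.2 = 2.9194
P₀ = [ Σₙ₌₀^2 aⁿ/n! + a^3/(3!(1-ρ)) ]⁻¹
Σ = a^0/0! + a^1/1! + a^2/2! = 1.0000 + 2.9194 + 4.2613 = 8.1807
a^3/(3!(1-ρ)) = 24.88059/(6 × 0.02688172) = 154.2597
P₀ = 1/(8.1807 + 154.2597) = 0.006156
Lq = P₀·a^3·ρ / (3!(1-ρ)²) = 0.00615611 × 24.8806 × 0.973118 / (6 × 0.000722627) = 34.3769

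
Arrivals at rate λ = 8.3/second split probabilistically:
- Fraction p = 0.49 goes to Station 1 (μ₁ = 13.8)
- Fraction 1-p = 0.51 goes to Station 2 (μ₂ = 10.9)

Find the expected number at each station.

Effective rates: λ₁ = 8.3×0.49 = 4.067, λ₂ = 8.3×0.51 = 4.233
Station 1: ρ₁ = 4.067/13.8 = 0.29471, L₁ = ρ₁/(1-ρ₁) = 0.29471/(1-0.29471) = 0.4179
Station 2: ρ₂ = 4.233/10.9 = 0.38835, L₂ = ρ₂/(1-ρ₂) = 0.38835/(1-0.38835) = 0.6349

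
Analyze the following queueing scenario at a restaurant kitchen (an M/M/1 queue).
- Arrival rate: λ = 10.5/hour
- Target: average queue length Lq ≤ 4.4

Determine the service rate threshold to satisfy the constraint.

For M/M/1: Lq = λ²/(μ(μ-λ))
Need Lq ≤ 4.4, i.e. μ(μ-λ) ≥ λ²/4.4
μ² - 10.5μ - 110.25/4.4 ≥ 0  →  μ² - 10.5μ - 25.05682 ≥ 0
Quadratic formula (positive root): μ = [λ + √(λ² + 4×25.05682)]/2
Discriminant: 110.25 + 4×25.05682 = 210.4773, √210.4773 = 14.5078
μ ≥ (10.5 + 14.5078)/2 = 12.5039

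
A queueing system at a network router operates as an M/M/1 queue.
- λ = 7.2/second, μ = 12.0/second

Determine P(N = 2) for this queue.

ρ = λ/μ = 7.2/12.0 = 0.6000
P(n) = (1-ρ)ρⁿ
P(2) = (1-0.6000) × 0.6000^2
P(2) = 0.4000 × 0.3600
P(2) = 0.1440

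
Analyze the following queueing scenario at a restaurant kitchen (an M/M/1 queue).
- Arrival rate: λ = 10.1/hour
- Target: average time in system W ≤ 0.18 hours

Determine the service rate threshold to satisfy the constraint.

For M/M/1: W = 1/(μ-λ)
Need W ≤ 0.18, so 1/(μ-λ) ≤ 0.18
μ - λ ≥ 1/0.18 = 5.5556
μ ≥ 10.1 + 5.5556 = 15.6556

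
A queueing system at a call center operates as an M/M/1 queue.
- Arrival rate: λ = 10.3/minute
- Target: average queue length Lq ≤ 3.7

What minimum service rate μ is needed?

For M/M/1: Lq = λ²/(μ(μ-λ))
Need Lq ≤ 3.7, i.e. μ(μ-λ) ≥ λ²/3.7
μ² - 10.3μ - 106.09/3.7 ≥ 0  →  μ² - 10.3μ - 28.67297 ≥ 0
Quadratic formula (positive root): μ = [λ + √(λ² + 4×28.67297)]/2
Discriminant: 106.09 + 4×28.67297 = 220.7819, √220.7819 = 14.8587
μ ≥ (10.3 + 14.8587)/2 = 12.5794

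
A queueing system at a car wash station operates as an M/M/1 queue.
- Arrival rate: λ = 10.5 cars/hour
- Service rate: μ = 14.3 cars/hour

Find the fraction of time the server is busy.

Server utilization: ρ = λ/μ
ρ = 10.5/14.3 = 0.7343
The server is busy 73.43% of the time.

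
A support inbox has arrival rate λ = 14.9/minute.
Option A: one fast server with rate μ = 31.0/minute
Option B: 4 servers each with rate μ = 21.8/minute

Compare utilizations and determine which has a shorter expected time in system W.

Option A: single server μ = 31.0 (M/M/1)
  ρ_A = 14.9/31.0 = 0.4806
  W_A = 1/(μ-λ) = 1/(31.0-14.9) = 1/16.10 = 0.06211

Option B: 4 servers μ = 21.8 (M/M/4)
  ρ_B = λ/(cμ) = 14.9/(4×21.8) = 0.1709
  Offered load a = λ/μ = cρ = 14.9/21.8 = 0.6835
  P₀ = [ Σₙ₌₀^3 aⁿ/n! + a^4/(4!(1-ρ)) ]⁻¹
  Σ = a^0/0! + a^1/1! + a^2/2! + a^3/3! = 1.0000 + 0.6835 + 0.2336 + 0.05322 = 1.9703
  a^4/(4!(1-ρ)) = 0.2182/(24 × 0.8291) = 0.01097
  P₀ = 1/(1.9703 + 0.01097) = 0.5047
  Lq = P₀·a^4·ρ / (4!(1-ρ)²) = 0.5047 × 0.2182 × 0.1709 / (24 × 0.6875) = 0.001141
  Wq_B = Lq/λ = 0.0011408/14.9 = 0.00007656
  W_B = Wq_B + 1/μ = 0.00007656 + 0.04587 = 0.04595

Since W_B = 0.04595 < W_A = 0.06211, Option B (multiple servers) has the shorter time in system.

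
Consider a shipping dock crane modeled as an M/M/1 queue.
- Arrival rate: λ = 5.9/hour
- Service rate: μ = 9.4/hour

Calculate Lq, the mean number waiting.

ρ = λ/μ = 5.9/9.4 = 0.6277
For M/M/1: Lq = λ²/(μ(μ-λ))
Lq = 34.81/(9.4 × 3.50)
Lq = 1.0581 containers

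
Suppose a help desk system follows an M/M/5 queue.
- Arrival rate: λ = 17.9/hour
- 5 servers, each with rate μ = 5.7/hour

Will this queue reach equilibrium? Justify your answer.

Stability requires ρ = λ/(cμ) < 1
ρ = 17.9/(5 × 5.7) = 17.9/28.50 = 0.6281
Since 0.6281 < 1, the system is STABLE.
The servers are busy 62.81% of the time.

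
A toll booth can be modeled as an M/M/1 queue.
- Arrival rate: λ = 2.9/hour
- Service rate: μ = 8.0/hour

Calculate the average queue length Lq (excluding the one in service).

ρ = λ/μ = 2.9/8.0 = 0.3625
For M/M/1: Lq = λ²/(μ(μ-λ))
Lq = 8.41/(8.0 × 5.10)
Lq = 0.2061 vehicles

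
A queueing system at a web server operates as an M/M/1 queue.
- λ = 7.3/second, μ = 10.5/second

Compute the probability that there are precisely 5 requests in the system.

ρ = λ/μ = 7.3/10.5 = 0.6952
P(n) = (1-ρ)ρⁿ
P(5) = (1-0.6952) × 0.6952^5
P(5) = 0.3048 × 0.1624
P(5) = 0.04950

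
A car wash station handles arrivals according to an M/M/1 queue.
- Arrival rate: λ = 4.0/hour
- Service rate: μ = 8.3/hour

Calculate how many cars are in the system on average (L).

ρ = λ/μ = 4.0/8.3 = 0.4819
For M/M/1: L = λ/(μ-λ)
L = 4.0/(8.3-4.0) = 4.0/4.30
L = 0.9302 cars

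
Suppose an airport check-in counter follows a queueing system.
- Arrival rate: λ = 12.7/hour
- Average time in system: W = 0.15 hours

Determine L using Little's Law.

Little's Law: L = λW
L = 12.7 × 0.15 = 1.9050 passengers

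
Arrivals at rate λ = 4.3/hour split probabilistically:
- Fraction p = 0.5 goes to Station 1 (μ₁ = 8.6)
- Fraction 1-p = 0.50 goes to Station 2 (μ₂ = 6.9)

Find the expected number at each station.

Effective rates: λ₁ = 4.3×0.5 = 2.15, λ₂ = 4.3×0.50 = 2.15
Station 1: ρ₁ = 2.15/8.6 = 0.2500, L₁ = ρ₁/(1-ρ₁) = 0.2500/(1-0.2500) = 0.3333
Station 2: ρ₂ = 2.15/6.9 = 0.3116, L₂ = ρ₂/(1-ρ₂) = 0.3116/(1-0.3116) = 0.4526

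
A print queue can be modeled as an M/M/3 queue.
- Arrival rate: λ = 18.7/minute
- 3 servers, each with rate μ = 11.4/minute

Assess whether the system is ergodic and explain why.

Stability requires ρ = λ/(cμ) < 1
ρ = 18.7/(3 × 11.4) = 18.7/34.20 = 0.5468
Since 0.5468 < 1, the system is STABLE.
The servers are busy 54.68% of the time.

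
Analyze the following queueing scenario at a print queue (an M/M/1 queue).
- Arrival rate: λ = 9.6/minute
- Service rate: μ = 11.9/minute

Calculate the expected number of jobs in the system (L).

ρ = λ/μ = 9.6/11.9 = 0.8067
For M/M/1: L = λ/(μ-λ)
L = 9.6/(11.9-9.6) = 9.6/2.30
L = 4.1739 jobs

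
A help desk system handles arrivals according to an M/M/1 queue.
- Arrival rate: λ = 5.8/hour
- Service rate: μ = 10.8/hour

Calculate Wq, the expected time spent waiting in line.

First, compute utilization: ρ = λ/μ = 5.8/10.8 = 0.5370
For M/M/1: Wq = λ/(μ(μ-λ))
Wq = 5.8/(10.8 × (10.8-5.8))
Wq = 5.8/(10.8 × 5.00)
Wq = 0.1074 hours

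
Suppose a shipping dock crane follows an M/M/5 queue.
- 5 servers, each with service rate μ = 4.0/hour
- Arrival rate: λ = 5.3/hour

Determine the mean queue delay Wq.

Traffic intensity: ρ = λ/(cμ) = 5.3/(5×4.0) = 0.2650
Since ρ = 0.2650 < 1, system is stable.
Offered load a = λ/μ = cρ = 5.3/4.0 = 1.3250
P₀ = [ Σₙ₌₀^4 aⁿ/n! + a^5/(5!(1-ρ)) ]⁻¹
Σ = a^0/0! + a^1/1! + a^2/2! + a^3/3! + a^4/4! = 1.0000 + 1.3250 + 0.8778 + 0.3877 + 0.1284 = 3.7189
a^5/(5!(1-ρ)) = 4.0839/(120 × 0.7350) = 0.04630
P₀ = 1/(3.7189 + 0.04630) = 0.2656
Lq = P₀·a^5·ρ / (5!(1-ρ)²) = 0.2656 × 4.0839 × 0.2650 / (120 × 0.5402) = 0.004434
Wq = Lq/λ = 0.004434/5.3 = 0.0008366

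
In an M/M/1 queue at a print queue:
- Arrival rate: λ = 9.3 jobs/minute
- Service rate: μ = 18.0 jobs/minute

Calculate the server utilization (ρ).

Server utilization: ρ = λ/μ
ρ = 9.3/18.0 = 0.5167
The server is busy 51.67% of the time.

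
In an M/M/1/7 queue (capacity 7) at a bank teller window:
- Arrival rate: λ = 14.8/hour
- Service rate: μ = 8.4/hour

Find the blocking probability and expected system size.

ρ = λ/μ = 14.8/8.4 = 1.7619
P₀ = (1-ρ)/(1-ρ^(K+1)) = (1-1.7619)/(1-1.7619^8) = -0.7619/-91.8646 = 0.008294
P_K = P₀×ρ^K = 0.0082937 × 1.7619^7 = 0.0082937 × 52.7071 = 0.4371
Blocking probability P_7 = 0.4371 (43.71%)
L = ρ[1 - (K+1)ρ^K + Kρ^(K+1)] / [(1-ρ)(1-ρ^(K+1))]
L = 1.7619 × (1 - 8×52.7071 + 7×92.8646) / ((1 - 1.7619) × (1 - 92.8646)) = 5.7746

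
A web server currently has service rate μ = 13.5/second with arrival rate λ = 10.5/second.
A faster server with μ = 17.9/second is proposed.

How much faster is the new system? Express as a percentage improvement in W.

System 1: ρ₁ = 10.5/13.5 = 0.7778, W₁ = 1/(13.5-10.5) = 0.33333
System 2: ρ₂ = 10.5/17.9 = 0.5866, W₂ = 1/(17.9-10.5) = 0.13514
Improvement: (W₁-W₂)/W₁ = (0.33333-0.13514)/0.33333 = 59.46%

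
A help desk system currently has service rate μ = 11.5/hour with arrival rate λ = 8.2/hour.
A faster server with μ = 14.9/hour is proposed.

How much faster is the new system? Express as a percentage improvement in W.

System 1: ρ₁ = 8.2/11.5 = 0.7130, W₁ = 1/(11.5-8.2) = 0.30303
System 2: ρ₂ = 8.2/14.9 = 0.5503, W₂ = 1/(14.9-8.2) = 0.14925
Improvement: (W₁-W₂)/W₁ = (0.30303-0.14925)/0.30303 = 50.75%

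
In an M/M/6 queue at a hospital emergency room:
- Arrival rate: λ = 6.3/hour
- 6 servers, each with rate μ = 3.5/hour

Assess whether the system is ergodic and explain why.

Stability requires ρ = λ/(cμ) < 1
ρ = 6.3/(6 × 3.5) = 6.3/21.00 = 0.3000
Since 0.3000 < 1, the system is STABLE.
The servers are busy 30.00% of the time.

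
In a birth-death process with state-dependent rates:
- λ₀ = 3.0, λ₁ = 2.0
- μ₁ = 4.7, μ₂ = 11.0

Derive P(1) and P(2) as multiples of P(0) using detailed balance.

Balance equations:
State 0: λ₀P₀ = μ₁P₁ → P₁ = (λ₀/μ₁)P₀ = (3.0/4.7)P₀ = 0.6383P₀
State 1: P₂ = (λ₀λ₁)/(μ₁μ₂)P₀ = (3.0×2.0)/(4.7×11.0)P₀ = 0.1161P₀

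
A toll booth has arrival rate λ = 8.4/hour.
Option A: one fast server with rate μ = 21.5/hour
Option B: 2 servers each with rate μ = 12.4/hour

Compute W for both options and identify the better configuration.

Option A: single server μ = 21.5 (M/M/1)
  ρ_A = 8.4/21.5 = 0.3907
  W_A = 1/(μ-λ) = 1/(21.5-8.4) = 1/13.10 = 0.07634

Option B: 2 servers μ = 12.4 (M/M/2)
  ρ_B = λ/(cμ) = 8.4/(2×12.4) = 0.3387
  Offered load a = λ/μ = cρ = 8.4/12.4 = 0.6774
  P₀ = [ Σₙ₌₀^1 aⁿ/n! + a^2/(2!(1-ρ)) ]⁻¹
  Σ = a^0/0! + a^1/1! = 1.0000 + 0.6774 = 1.6774
  a^2/(2!(1-ρ)) = 0.4589/(2 × 0.6613) = 0.3470
  P₀ = 1/(1.6774 + 0.3470) = 0.4940
  Lq = P₀·a^2·ρ / (2!(1-ρ)²) = 0.4940 × 0.4589 × 0.3387 / (2 × 0.4373) = 0.08779
  Wq_B = Lq/λ = 0.08779/8.4 = 0.01045
  W_B = Wq_B + 1/μ = 0.01045 + 0.08065 = 0.09110

Since W_A = 0.07634 < W_B = 0.09110, Option A (single fast server) has the shorter time in system.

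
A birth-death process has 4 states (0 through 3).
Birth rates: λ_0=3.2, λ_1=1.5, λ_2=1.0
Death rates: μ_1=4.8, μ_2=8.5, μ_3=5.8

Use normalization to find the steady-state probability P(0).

Ratios P(n)/P(0) = (λ₀···λₙ₋₁)/(μ₁···μₙ):
P(1)/P(0) = (3.2)/(4.8) = 0.6667
P(2)/P(0) = (3.2×1.5)/(4.8×8.5) = 0.1176
P(3)/P(0) = (3.2×1.5×1.0)/(4.8×8.5×5.8) = 0.02028

Normalization: ∑ P(n) = 1
P(0) × (1.0000 + 0.6667 + 0.1176 + 0.02028) = 1
P(0) × 1.8046 = 1
P(0) = 1/1.8046 = 0.5541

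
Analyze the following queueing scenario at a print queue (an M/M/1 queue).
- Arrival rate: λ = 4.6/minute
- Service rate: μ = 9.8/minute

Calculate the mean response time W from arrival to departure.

First, compute utilization: ρ = λ/μ = 4.6/9.8 = 0.4694
For M/M/1: W = 1/(μ-λ)
W = 1/(9.8-4.6) = 1/5.20
W = 0.1923 minutes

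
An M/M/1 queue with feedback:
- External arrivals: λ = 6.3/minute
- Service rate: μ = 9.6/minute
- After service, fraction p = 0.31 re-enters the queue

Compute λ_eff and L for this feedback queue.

Effective arrival rate: λ_eff = λ/(1-p) = 6.3/(1-0.31) = 6.3/0.69 = 9.1304348
ρ = λ_eff/μ = 9.1304348/9.6 = 0.95108696
L = ρ/(1-ρ) = 0.95108696/(1-0.95108696) = 19.4444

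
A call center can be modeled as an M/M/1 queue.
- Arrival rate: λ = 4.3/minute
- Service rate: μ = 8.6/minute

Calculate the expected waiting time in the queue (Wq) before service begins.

First, compute utilization: ρ = λ/μ = 4.3/8.6 = 0.5000
For M/M/1: Wq = λ/(μ(μ-λ))
Wq = 4.3/(8.6 × (8.6-4.3))
Wq = 4.3/(8.6 × 4.30)
Wq = 0.1163 minutes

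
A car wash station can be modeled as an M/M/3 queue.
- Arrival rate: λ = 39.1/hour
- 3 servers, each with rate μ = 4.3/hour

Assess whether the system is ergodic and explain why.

Stability requires ρ = λ/(cμ) < 1
ρ = 39.1/(3 × 4.3) = 39.1/12.90 = 3.0310
Since 3.0310 ≥ 1, the system is UNSTABLE.
Need c > λ/μ = 39.1/4.3 = 9.09.
Minimum servers needed: c = 10.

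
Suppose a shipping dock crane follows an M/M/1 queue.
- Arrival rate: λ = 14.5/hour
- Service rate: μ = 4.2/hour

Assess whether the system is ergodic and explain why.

Stability requires ρ = λ/(cμ) < 1
ρ = 14.5/(1 × 4.2) = 14.5/4.20 = 3.4524
Since 3.4524 ≥ 1, the system is UNSTABLE.
Queue grows without bound. Need μ > λ = 14.5.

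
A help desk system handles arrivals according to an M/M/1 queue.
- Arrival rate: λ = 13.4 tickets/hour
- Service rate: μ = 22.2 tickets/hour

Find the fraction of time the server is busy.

Server utilization: ρ = λ/μ
ρ = 13.4/22.2 = 0.6036
The server is busy 60.36% of the time.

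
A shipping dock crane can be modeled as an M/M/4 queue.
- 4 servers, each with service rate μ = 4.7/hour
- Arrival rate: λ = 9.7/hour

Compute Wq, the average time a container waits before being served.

Traffic intensity: ρ = λ/(cμ) = 9.7/(4×4.7) = 0.5160
Since ρ = 0.5160 < 1, system is stable.
Offered load a = λ/μ = cρ = 9.7/4.7 = 2.0638
P₀ = [ Σₙ₌₀^3 aⁿ/n! + a^4/(4!(1-ρ)) ]⁻¹
Σ = a^0/0! + a^1/1! + a^2/2! + a^3/3! = 1.0000 + 2.0638 + 2.1297 + 1.4651 = 6.6586
a^4/(4!(1-ρ)) = 18.1424/(24 × 0.48404) = 1.5617
P₀ = 1/(6.65864 + 1.56171) = 0.1216
Lq = P₀·a^4·ρ / (4!(1-ρ)²) = 0.12165 × 18.1424 × 0.51596 / (24 × 0.23430) = 0.2025
Wq = Lq/λ = 0.2025/9.7 = 0.02088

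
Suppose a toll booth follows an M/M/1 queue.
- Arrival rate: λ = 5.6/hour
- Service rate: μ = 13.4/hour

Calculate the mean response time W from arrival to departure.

First, compute utilization: ρ = λ/μ = 5.6/13.4 = 0.4179
For M/M/1: W = 1/(μ-λ)
W = 1/(13.4-5.6) = 1/7.80
W = 0.1282 hours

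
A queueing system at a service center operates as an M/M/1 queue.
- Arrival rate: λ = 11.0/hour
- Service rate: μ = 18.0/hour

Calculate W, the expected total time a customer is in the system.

First, compute utilization: ρ = λ/μ = 11.0/18.0 = 0.6111
For M/M/1: W = 1/(μ-λ)
W = 1/(18.0-11.0) = 1/7.00
W = 0.1429 hours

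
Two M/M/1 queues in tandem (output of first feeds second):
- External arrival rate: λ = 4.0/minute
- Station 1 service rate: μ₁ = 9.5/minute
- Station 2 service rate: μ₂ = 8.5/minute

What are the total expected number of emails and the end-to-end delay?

By Jackson's theorem, each station behaves as independent M/M/1.
Station 1: ρ₁ = 4.0/9.5 = 0.4211, L₁ = ρ₁/(1-ρ₁) = λ/(μ₁-λ) = 4.0/5.50 = 0.72727
Station 2: ρ₂ = 4.0/8.5 = 0.4706, L₂ = ρ₂/(1-ρ₂) = λ/(μ₂-λ) = 4.0/4.50 = 0.88889
Total: L = L₁ + L₂ = 0.72727 + 0.88889 = 1.61616
W = L/λ = 1.61616/4.0 = 0.4040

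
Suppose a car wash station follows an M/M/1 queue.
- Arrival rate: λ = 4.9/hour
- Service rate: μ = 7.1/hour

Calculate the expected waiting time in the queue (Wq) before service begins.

First, compute utilization: ρ = λ/μ = 4.9/7.1 = 0.6901
For M/M/1: Wq = λ/(μ(μ-λ))
Wq = 4.9/(7.1 × (7.1-4.9))
Wq = 4.9/(7.1 × 2.20)
Wq = 0.3137 hours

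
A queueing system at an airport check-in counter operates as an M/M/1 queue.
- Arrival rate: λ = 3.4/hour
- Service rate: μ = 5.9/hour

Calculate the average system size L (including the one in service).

ρ = λ/μ = 3.4/5.9 = 0.5763
For M/M/1: L = λ/(μ-λ)
L = 3.4/(5.9-3.4) = 3.4/2.50
L = 1.3600 passengers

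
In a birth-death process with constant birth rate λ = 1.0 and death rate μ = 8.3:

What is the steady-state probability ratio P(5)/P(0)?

For constant rates: P(n)/P(0) = (λ/μ)^n
P(5)/P(0) = (1.0/8.3)^5 = 0.120482^5 = 0.00002539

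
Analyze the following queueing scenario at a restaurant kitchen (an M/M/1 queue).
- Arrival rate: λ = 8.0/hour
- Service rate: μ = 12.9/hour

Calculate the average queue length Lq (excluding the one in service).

ρ = λ/μ = 8.0/12.9 = 0.6202
For M/M/1: Lq = λ²/(μ(μ-λ))
Lq = 64.00/(12.9 × 4.90)
Lq = 1.0125 orders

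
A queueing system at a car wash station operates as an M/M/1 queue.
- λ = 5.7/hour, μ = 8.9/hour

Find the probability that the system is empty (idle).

ρ = λ/μ = 5.7/8.9 = 0.6404
P(0) = 1 - ρ = 1 - 0.6404 = 0.3596
The server is idle 35.96% of the time.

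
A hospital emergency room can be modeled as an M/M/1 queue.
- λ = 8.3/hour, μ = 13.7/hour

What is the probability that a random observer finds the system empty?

ρ = λ/μ = 8.3/13.7 = 0.6058
P(0) = 1 - ρ = 1 - 0.6058 = 0.3942
The server is idle 39.42% of the time.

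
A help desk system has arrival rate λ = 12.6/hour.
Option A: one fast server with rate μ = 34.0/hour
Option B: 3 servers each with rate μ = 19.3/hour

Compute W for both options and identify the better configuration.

Option A: single server μ = 34.0 (M/M/1)
  ρ_A = 12.6/34.0 = 0.3706
  W_A = 1/(μ-λ) = 1/(34.0-12.6) = 1/21.40 = 0.04673

Option B: 3 servers μ = 19.3 (M/M/3)
  ρ_B = λ/(cμ) = 12.6/(3×19.3) = 0.2176
  Offered load a = λ/μ = cρ = 12.6/19.3 = 0.6528
  P₀ = [ Σₙ₌₀^2 aⁿ/n! + a^3/(3!(1-ρ)) ]⁻¹
  Σ = a^0/0! + a^1/1! + a^2/2! = 1.0000 + 0.65285 + 0.21311 = 1.8660
  a^3/(3!(1-ρ)) = 0.27825/(6 × 0.78238) = 0.05927
  P₀ = 1/(1.8660 + 0.05927) = 0.5194
  Lq = P₀·a^3·ρ / (3!(1-ρ)²) = 0.5194 × 0.2783 × 0.2176 / (6 × 0.6121) = 0.008564
  Wq_B = Lq/λ = 0.008564/12.6 = 0.0006797
  W_B = Wq_B + 1/μ = 0.0006797 + 0.05181 = 0.05249

Since W_A = 0.04673 < W_B = 0.05249, Option A (single fast server) has the shorter time in system.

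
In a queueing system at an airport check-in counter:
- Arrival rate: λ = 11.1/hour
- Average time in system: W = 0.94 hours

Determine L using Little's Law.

Little's Law: L = λW
L = 11.1 × 0.94 = 10.4340 passengers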